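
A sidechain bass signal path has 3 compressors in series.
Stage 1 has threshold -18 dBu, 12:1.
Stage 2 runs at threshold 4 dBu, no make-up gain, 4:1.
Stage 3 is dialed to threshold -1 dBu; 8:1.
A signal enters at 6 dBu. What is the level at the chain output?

Stage 1: 6 dBu is 24 dB over -18 dBu; at 12:1 that becomes 2 dB over, giving -16 dBu.
Stage 2: -16 dBu ≤ 4 dBu, so stage 2 doesn't engage; output -16 dBu.
Stage 3: -16 dBu is at or below the -1 dBu threshold — no compression; output -16 dBu.

-16 dBu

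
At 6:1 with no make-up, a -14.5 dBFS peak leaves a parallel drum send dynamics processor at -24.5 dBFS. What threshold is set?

-26.5 dBFS

Gain reduction = -14.5 − (-24.5) = 10 dB; output overshoot = GR / (R − 1) = 10 / 5 = 2 dB.
Threshold = output − output overshoot = -24.5 − 2 = -26.5 dBFS.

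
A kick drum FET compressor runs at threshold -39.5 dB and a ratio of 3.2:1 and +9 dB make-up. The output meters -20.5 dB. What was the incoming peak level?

Remove make-up: -20.5 − 9 = -29.5 dB.
Post-compression overshoot = -29.5 − (-39.5) = 10 dB.
Input overshoot = R × output overshoot = 32 dB → input = -39.5 + 32 = -7.5 dB.

-7.5 dB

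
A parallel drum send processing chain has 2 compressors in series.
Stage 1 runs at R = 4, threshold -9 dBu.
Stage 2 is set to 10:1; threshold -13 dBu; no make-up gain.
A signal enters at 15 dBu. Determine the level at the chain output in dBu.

-12 dBu

Stage 1: overshoot 24 dB → 24/4 = 6 dB → -3 dBu.
Stage 2: overshoot 10 dB → 10/10 = 1 dB → -12 dBu.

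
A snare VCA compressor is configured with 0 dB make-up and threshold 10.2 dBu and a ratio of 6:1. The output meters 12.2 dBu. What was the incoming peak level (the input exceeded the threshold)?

22.2 dBu

Post-compression overshoot = 12.2 − 10.2 = 2 dB.
Undo the ratio: input overshoot = 2 × 6 = 12 dB, giving input = 22.2 dBu.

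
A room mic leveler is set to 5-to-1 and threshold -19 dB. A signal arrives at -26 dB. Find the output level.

-26 dB

-26 dB is 7 dB below the -19 dB threshold, so no gain reduction is applied.
Output = input = -26 dB.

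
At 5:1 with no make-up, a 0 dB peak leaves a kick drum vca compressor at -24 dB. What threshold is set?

Input is 30 dB above T (since output overshoot × R = input overshoot: (-24 − T)·5 = 0 − T gives T = -30 dB).
Check: -30 + (0 − (-30))/5 = -30 + 6 = -24 dB. ✓

-30 dB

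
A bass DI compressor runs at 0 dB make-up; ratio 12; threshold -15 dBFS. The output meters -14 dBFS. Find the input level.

Post-compression overshoot = -14 − (-15) = 1 dB.
Undo the ratio: input overshoot = 1 × 12 = 12 dB, giving input = -3 dBFS.

-3 dBFS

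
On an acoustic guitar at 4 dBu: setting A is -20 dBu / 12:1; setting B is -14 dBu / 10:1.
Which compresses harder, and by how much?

A, by 5.8 dB

A: overshoot 24 dB → output overshoot 2 dB → GR 22 dB.
B: overshoot 18 dB → output overshoot 1.8 dB → GR 16.2 dB.
A reduces 5.8 dB more.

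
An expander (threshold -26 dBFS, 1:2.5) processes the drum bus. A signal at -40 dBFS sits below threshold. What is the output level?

Below threshold, a 1:2.5 expander applies gain = (2.5−1)×(T − x) of attenuation.
(2.5−1) × 14 = 21 dB, so output = -40 − 21 = -61 dBFS.

-61 dBFS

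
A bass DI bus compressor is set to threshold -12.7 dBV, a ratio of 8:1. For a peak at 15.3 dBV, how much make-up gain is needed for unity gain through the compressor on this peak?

24.5 dB

Without make-up, output = threshold + overshoot/8 = -12.7 + 3.5 = -9.2 dBV.
Gap to target: 24.5 dB.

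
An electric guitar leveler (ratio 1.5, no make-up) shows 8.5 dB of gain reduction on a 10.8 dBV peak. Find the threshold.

-14.7 dBV

Let T be the threshold. Output overshoot = (input overshoot)/R, so 2.3 − T = (10.8 − T)/1.5.
1.5·(2.3 − T) = 10.8 − T → 0.5·T = 3.45 − 10.8 = -7.35.
T = -7.35/0.5 = -14.7 dBV.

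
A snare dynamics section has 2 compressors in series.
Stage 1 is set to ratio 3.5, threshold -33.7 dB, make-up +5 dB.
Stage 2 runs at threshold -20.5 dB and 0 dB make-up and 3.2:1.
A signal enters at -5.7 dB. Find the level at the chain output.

-20.7 dB

Stage 1: -5.7 dB is 28 dB over -33.7 dB; at 3.5:1 that becomes 8 dB over, giving -25.7 dB; +5 dB make-up → -20.7 dB.
Stage 2: -20.7 dB is at or below the -20.5 dB threshold — no compression; output -20.7 dB.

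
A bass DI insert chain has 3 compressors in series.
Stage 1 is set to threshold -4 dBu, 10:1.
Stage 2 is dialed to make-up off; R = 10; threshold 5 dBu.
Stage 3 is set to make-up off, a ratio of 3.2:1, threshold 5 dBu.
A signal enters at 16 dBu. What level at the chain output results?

-2 dBu

Stage 1: overshoot 20 dB → 20/10 = 2 dB → -2 dBu.
Stage 2: -2 dBu is at or below the 5 dBu threshold — no compression; output -2 dBu.
Stage 3: below threshold (-2 ≤ 5); passes unchanged; output -2 dBu.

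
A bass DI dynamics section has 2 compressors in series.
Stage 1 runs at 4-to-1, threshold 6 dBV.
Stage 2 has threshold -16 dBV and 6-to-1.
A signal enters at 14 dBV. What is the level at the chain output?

Stage 1: 14 dBV is 8 dB over 6 dBV; at 4:1 that becomes 2 dB over, giving 8 dBV.
Stage 2: overshoot 24 dB → 24/6 = 4 dB → -12 dBV.

-12 dBV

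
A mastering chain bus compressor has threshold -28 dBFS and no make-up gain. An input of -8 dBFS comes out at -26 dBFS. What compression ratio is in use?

10:1

Input overshoot = -8 − (-28) = 20 dB; output overshoot = -26 − (-28) = 2 dB.
Ratio = 20 / 2 = 10.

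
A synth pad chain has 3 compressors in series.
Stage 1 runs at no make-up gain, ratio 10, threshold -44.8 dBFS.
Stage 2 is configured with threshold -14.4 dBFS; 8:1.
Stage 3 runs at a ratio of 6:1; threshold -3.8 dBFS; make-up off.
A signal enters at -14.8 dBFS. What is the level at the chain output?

Stage 1: overshoot 30 dB → 30/10 = 3 dB → -41.8 dBFS.
Stage 2: below threshold (-41.8 ≤ -14.4); passes unchanged; output -41.8 dBFS.
Stage 3: -41.8 dBFS ≤ -3.8 dBFS, so stage 3 doesn't engage; output -41.8 dBFS.

-41.8 dBFS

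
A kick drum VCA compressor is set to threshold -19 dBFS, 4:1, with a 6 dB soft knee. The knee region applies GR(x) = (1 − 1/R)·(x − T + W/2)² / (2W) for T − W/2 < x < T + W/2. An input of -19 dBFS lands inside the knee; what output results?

-19.5625 dBFS

x − T + W/2 = -19 − (-19) + 3 = 3.
GR = (1 − 1/4) × 3² / 12 = 0.75 × 9 / 12 = 0.5625 dB.
Output = -19 − 0.5625 = -19.5625 dBFS.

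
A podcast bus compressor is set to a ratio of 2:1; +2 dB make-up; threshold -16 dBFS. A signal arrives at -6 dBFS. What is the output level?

Overshoot: -6 − (-16) = 10 dB.
The 10 dB excess becomes 5 dB after 2:1 reduction.
So the level is -16 + 5 = -11 dBFS; make-up adds 2 dB, giving -9 dBFS.

-9 dBFS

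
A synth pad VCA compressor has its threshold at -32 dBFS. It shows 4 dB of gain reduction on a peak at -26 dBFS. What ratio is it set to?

3:1

Input overshoot = -26 − (-32) = 6 dB.
Output overshoot = 6 − 4 = 2 dB.
Ratio = input overshoot / output overshoot = 6 / 2 = 3.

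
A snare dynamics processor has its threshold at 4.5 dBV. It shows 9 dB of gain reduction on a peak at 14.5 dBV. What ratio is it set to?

10:1

Input overshoot = 14.5 − 4.5 = 10 dB.
Output overshoot = 10 − 9 = 1 dB.
Ratio = input overshoot / output overshoot = 10 / 1 = 10.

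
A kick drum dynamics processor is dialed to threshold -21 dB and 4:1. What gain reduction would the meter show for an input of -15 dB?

Overshoot = -15 − (-21) = 6 dB.
After 4:1 compression the overshoot becomes 6/4 = 1.5 dB.
So the signal is attenuated by 6 − 1.5 = 4.5 dB.

4.5 dB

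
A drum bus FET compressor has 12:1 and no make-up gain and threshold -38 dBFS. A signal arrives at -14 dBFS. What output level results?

-36 dBFS

-14 dBFS sits 24 dB over threshold.
12:1 compression reduces that to 24/12 = 2 dB over.
Output = -38 + 2 = -36 dBFS.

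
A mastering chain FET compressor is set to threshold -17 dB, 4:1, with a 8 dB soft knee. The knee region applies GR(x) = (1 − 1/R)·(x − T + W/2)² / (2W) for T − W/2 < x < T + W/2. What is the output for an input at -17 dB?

x − T + W/2 = -17 − (-17) + 4 = 4.
GR = (1 − 1/4) × 4² / 16 = 0.75 × 16 / 16 = 0.75 dB.
Output = -17 − 0.75 = -17.75 dB.

-17.75 dB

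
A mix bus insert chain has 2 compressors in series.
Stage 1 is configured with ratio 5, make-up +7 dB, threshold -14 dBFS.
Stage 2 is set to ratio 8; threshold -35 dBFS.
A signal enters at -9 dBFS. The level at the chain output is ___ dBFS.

Stage 1: 5 dB above -14 dBFS, reduced 5:1 to 1 dB above → -13 dBFS; +7 dB make-up → -6 dBFS.
Stage 2: 29 dB above -35 dBFS, reduced 8:1 to 3.625 dB above → -31.375 dBFS.

-31.375 dBFS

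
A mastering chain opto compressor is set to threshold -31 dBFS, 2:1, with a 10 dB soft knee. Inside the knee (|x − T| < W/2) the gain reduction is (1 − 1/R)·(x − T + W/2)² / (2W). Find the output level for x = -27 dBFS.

-29.025 dBFS

x − T + W/2 = -27 − (-31) + 5 = 9.
GR = (1 − 1/2) × 9² / 20 = 0.5 × 81 / 20 = 2.025 dB.
Output = -27 − 2.025 = -29.025 dBFS.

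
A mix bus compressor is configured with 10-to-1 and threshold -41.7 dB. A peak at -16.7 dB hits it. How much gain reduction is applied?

Overshoot = -16.7 − (-41.7) = 25 dB.
A 10:1 ratio leaves 2.5 dB of that excess.
Gain reduction = 25 − 2.5 = 22.5 dB.

22.5 dB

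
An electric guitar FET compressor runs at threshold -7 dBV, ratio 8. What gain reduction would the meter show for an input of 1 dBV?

1 dBV exceeds the threshold by 8 dB.
After 8:1 compression the overshoot becomes 8/8 = 1 dB.
GR = overshoot in − overshoot out = 8 − 1 = 7 dB.

7 dB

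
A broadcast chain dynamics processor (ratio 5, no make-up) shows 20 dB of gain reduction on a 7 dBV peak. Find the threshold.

Input is 25 dB above T (since output overshoot × R = input overshoot: (-13 − T)·5 = 7 − T gives T = -18 dBV).
Check: -18 + (7 − (-18))/5 = -18 + 5 = -13 dBV. ✓

-18 dBV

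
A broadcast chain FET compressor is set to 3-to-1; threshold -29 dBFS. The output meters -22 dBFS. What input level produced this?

Post-compression overshoot = -22 − (-29) = 7 dB.
Undo the ratio: input overshoot = 7 × 3 = 21 dB, giving input = -8 dBFS.

-8 dBFS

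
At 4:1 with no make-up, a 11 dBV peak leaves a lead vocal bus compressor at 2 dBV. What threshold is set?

Let T be the threshold. Output overshoot = (input overshoot)/R, so 2 − T = (11 − T)/4.
4·(2 − T) = 11 − T → 3·T = 8 − 11 = -3.
T = -3/3 = -1 dBV.

-1 dBV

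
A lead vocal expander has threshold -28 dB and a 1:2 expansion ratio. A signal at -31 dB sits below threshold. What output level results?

-34 dB

Undershoot = (-28) − (-31) = 3 dB.
At 1:2, that expands to 6 dB under threshold.
Output = -28 − 6 = -34 dB.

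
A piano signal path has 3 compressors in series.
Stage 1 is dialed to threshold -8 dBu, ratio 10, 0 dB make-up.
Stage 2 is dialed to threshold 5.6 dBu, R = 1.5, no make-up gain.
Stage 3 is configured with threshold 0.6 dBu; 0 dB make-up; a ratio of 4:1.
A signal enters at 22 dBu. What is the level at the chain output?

-5 dBu

Stage 1: 30 dB above -8 dBu, reduced 10:1 to 3 dB above → -5 dBu.
Stage 2: below threshold (-5 ≤ 5.6); passes unchanged; output -5 dBu.
Stage 3: -5 dBu ≤ 0.6 dBu, so stage 3 doesn't engage; output -5 dBu.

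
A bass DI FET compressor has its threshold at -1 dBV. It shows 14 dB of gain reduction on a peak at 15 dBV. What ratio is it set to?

Input overshoot = 15 − (-1) = 16 dB.
Output overshoot = 16 − 14 = 2 dB.
Ratio = input overshoot / output overshoot = 16 / 2 = 8.

8:1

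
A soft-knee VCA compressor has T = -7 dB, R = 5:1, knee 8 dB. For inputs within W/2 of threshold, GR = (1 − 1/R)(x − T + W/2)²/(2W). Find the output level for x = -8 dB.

-8.45 dB

x − T + W/2 = -8 − (-7) + 4 = 3.
GR = (1 − 1/5) × 3² / 16 = 0.8 × 9 / 16 = 0.45 dB.
Output = -8 − 0.45 = -8.45 dB.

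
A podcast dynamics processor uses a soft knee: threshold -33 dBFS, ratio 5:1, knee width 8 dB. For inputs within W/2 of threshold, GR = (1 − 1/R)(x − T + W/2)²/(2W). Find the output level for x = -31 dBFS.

-32.8 dBFS

x − T + W/2 = -31 − (-33) + 4 = 6.
GR = (1 − 1/5) × 6² / 16 = 0.8 × 36 / 16 = 1.8 dB.
Output = -31 − 1.8 = -32.8 dBFS.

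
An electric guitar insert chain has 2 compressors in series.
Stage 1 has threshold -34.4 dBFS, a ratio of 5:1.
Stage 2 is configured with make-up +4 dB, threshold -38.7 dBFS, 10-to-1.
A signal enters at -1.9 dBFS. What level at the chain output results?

Stage 1: -1.9 dBFS is 32.5 dB over -34.4 dBFS; at 5:1 that becomes 6.5 dB over, giving -27.9 dBFS.
Stage 2: overshoot 10.8 dB → 10.8/10 = 1.08 dB → -37.62 dBFS; +4 dB make-up → -33.62 dBFS.

-33.62 dBFS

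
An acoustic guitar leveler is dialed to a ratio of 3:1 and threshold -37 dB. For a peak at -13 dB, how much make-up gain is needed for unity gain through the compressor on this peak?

16 dB

Overshoot 24 dB → 24/3 = 8 dB after compression, so the compressed level is -37 + 8 = -29 dB.
Make-up = target − compressed = -13 − (-29) = 16 dB.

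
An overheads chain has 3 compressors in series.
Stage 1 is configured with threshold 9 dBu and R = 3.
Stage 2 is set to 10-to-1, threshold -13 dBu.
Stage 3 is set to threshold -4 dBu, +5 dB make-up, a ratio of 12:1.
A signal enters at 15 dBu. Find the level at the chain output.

-5.6 dBu

Stage 1: 15 dBu is 6 dB over 9 dBu; at 3:1 that becomes 2 dB over, giving 11 dBu.
Stage 2: 24 dB above -13 dBu, reduced 10:1 to 2.4 dB above → -10.6 dBu.
Stage 3: -10.6 dBu ≤ -4 dBu, so stage 3 doesn't engage; make-up brings it to -5.6 dBu.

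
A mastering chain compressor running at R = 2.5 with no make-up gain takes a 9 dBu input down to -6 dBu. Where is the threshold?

-16 dBu

Let T be the threshold. Output overshoot = (input overshoot)/R, so -6 − T = (9 − T)/2.5.
2.5·(-6 − T) = 9 − T → 1.5·T = -15 − 9 = -24.
T = -24/1.5 = -16 dBu.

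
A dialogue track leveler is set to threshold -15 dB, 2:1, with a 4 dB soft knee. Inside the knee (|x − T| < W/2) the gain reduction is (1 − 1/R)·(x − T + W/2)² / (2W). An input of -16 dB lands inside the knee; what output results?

x − T + W/2 = -16 − (-15) + 2 = 1.
GR = (1 − 1/2) × 1² / 8 = 0.5 × 1 / 8 = 0.0625 dB.
Output = -16 − 0.0625 = -16.0625 dB.

-16.0625 dB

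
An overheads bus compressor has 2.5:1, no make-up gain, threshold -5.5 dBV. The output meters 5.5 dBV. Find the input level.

Post-compression overshoot = 5.5 − (-5.5) = 11 dB.
Input overshoot = R × output overshoot = 27.5 dB → input = -5.5 + 27.5 = 22 dBV.

22 dBV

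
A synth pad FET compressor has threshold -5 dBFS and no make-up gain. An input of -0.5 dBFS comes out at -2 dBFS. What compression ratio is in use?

1.5:1

Input overshoot = -0.5 − (-5) = 4.5 dB; output overshoot = -2 − (-5) = 3 dB.
Ratio = 4.5 / 3 = 1.5.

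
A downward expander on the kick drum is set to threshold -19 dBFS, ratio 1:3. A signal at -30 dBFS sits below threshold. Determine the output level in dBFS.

-52 dBFS

Undershoot = (-19) − (-30) = 11 dB.
At 1:3, that expands to 33 dB under threshold.
Output = -19 − 33 = -52 dBFS.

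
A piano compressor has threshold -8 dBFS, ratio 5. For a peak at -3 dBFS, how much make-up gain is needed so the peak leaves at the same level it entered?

Without make-up, output = threshold + overshoot/5 = -8 + 1 = -7 dBFS.
Gap to target: 4 dB.

4 dB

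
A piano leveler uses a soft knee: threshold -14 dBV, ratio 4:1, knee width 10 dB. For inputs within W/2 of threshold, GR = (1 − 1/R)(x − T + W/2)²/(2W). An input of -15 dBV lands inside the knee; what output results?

x − T + W/2 = -15 − (-14) + 5 = 4.
GR = (1 − 1/4) × 4² / 20 = 0.75 × 16 / 20 = 0.6 dB.
Output = -15 − 0.6 = -15.6 dBV.

-15.6 dBV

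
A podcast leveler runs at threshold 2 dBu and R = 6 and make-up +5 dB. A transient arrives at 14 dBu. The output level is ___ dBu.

Overshoot: 14 − 2 = 12 dB.
6:1 compression reduces that to 12/6 = 2 dB over.
So the level is 2 + 2 = 4 dBu; make-up adds 5 dB, giving 9 dBu.

9 dBu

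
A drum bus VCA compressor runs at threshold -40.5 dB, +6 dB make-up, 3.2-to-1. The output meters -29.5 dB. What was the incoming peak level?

Before make-up, the level was -29.5 − 6 = -35.5 dB.
That's 5 dB above the -40.5 dB threshold.
Undo the ratio: input overshoot = 5 × 3.2 = 16 dB, giving input = -24.5 dB.

-24.5 dB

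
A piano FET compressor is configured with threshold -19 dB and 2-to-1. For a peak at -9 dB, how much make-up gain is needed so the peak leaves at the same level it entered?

Overshoot 10 dB → 10/2 = 5 dB after compression, so the compressed level is -19 + 5 = -14 dB.
Make-up = target − compressed = -9 − (-14) = 5 dB.

5 dB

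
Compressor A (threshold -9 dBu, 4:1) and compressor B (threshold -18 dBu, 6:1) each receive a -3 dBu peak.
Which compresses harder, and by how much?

B, by 8 dB

A: overshoot 6 dB → output overshoot 1.5 dB → GR 4.5 dB.
B: overshoot 15 dB → output overshoot 2.5 dB → GR 12.5 dB.
Difference: 8 dB in favour of B.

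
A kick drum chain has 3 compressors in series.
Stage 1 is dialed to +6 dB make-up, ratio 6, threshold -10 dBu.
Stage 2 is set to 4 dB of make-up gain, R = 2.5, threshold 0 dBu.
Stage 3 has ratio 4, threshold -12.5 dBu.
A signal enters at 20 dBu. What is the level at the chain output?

-8.275 dBu

Stage 1: overshoot 30 dB → 30/6 = 5 dB → -5 dBu; +6 dB make-up → 1 dBu.
Stage 2: 1 dBu is 1 dB over 0 dBu; at 2.5:1 that becomes 0.4 dB over, giving 0.4 dBu; +4 dB make-up → 4.4 dBu.
Stage 3: 16.9 dB above -12.5 dBu, reduced 4:1 to 4.225 dB above → -8.275 dBu.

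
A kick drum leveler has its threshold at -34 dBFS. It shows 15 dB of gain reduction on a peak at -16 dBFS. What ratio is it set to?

Input overshoot = -16 − (-34) = 18 dB.
Output overshoot = 18 − 15 = 3 dB.
Ratio = input overshoot / output overshoot = 18 / 3 = 6.

6:1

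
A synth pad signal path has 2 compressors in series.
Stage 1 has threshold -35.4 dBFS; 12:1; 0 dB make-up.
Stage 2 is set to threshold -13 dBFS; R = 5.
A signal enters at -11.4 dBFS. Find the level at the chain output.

Stage 1: 24 dB above -35.4 dBFS, reduced 12:1 to 2 dB above → -33.4 dBFS.
Stage 2: -33.4 dBFS ≤ -13 dBFS, so stage 2 doesn't engage; output -33.4 dBFS.

-33.4 dBFS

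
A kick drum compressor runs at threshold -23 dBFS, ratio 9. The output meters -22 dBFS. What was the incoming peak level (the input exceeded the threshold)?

That's 1 dB above the -23 dBFS threshold.
Before 9:1 compression the overshoot was 1 × 9 = 9 dB, so input = -23 + 9 = -14 dBFS.

-14 dBFS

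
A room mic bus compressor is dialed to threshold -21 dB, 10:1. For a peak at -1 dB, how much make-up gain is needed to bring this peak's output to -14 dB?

5 dB

Overshoot 20 dB → 20/10 = 2 dB after compression, so the compressed level is -21 + 2 = -19 dB.
Make-up = target − compressed = -14 − (-19) = 5 dB.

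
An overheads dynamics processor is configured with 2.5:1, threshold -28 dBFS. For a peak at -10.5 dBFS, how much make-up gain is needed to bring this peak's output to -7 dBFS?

14 dB

The peak compresses to -28 + 17.5/2.5 = -21 dBFS.
To reach -7 dBFS requires -7 − (-21) = 14 dB of make-up.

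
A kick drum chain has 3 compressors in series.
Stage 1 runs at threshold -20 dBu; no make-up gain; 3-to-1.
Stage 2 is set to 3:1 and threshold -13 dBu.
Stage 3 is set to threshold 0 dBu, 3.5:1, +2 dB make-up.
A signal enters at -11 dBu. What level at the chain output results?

Stage 1: 9 dB above -20 dBu, reduced 3:1 to 3 dB above → -17 dBu.
Stage 2: -17 dBu ≤ -13 dBu, so stage 2 doesn't engage; output -17 dBu.
Stage 3: below threshold (-17 ≤ 0); passes unchanged; make-up brings it to -15 dBu.

-15 dBu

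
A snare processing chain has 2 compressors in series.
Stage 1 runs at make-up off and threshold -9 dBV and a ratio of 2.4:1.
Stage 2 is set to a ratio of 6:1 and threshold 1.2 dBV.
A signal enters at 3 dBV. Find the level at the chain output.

Stage 1: overshoot 12 dB → 12/2.4 = 5 dB → -4 dBV.
Stage 2: -4 dBV ≤ 1.2 dBV, so stage 2 doesn't engage; output -4 dBV.

-4 dBV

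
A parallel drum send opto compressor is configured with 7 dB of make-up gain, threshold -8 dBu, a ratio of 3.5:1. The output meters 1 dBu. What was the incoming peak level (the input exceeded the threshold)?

Remove make-up: 1 − 7 = -6 dBu.
The compressed level sits -6 − (-8) = 2 dB over threshold.
Before 3.5:1 compression the overshoot was 2 × 3.5 = 7 dB, so input = -8 + 7 = -1 dBu.

-1 dBu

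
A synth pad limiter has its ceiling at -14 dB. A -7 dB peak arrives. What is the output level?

At ∞:1, everything above -14 dB is held at the ceiling.

-14 dB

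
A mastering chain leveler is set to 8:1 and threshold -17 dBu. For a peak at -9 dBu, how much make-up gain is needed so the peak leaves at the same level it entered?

Without make-up, output = threshold + overshoot/8 = -17 + 1 = -16 dBu.
Gap to target: 7 dB.

7 dB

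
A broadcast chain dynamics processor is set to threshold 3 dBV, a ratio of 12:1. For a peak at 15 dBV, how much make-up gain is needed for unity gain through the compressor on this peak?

Overshoot 12 dB → 12/12 = 1 dB after compression, so the compressed level is 3 + 1 = 4 dBV.
Make-up = target − compressed = 15 − 4 = 11 dB.

11 dB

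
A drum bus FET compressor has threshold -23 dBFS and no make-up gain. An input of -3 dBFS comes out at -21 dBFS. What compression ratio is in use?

10:1

Input overshoot = -3 − (-23) = 20 dB; output overshoot = -21 − (-23) = 2 dB.
Ratio = 20 / 2 = 10.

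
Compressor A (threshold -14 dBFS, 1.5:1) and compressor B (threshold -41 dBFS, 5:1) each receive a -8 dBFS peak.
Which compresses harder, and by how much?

A: GR = 6 − 6/1.5 = 2 dB.
B: GR = 33 − 33/5 = 26.4 dB.
Difference: 24.4 dB in favour of B.

B, by 24.4 dB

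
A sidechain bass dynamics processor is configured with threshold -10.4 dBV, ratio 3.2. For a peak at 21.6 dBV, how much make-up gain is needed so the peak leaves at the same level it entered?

22 dB

Overshoot 32 dB → 32/3.2 = 10 dB after compression, so the compressed level is -10.4 + 10 = -0.4 dBV.
Make-up = target − compressed = 21.6 − (-0.4) = 22 dB.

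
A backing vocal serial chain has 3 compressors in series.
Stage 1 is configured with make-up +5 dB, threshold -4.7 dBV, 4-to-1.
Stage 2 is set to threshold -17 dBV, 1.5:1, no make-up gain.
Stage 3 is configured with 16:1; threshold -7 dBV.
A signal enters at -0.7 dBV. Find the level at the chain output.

Stage 1: overshoot 4 dB → 4/4 = 1 dB → -3.7 dBV; +5 dB make-up → 1.3 dBV.
Stage 2: 1.3 dBV is 18.3 dB over -17 dBV; at 1.5:1 that becomes 12.2 dB over, giving -4.8 dBV.
Stage 3: 2.2 dB above -7 dBV, reduced 16:1 to 0.1375 dB above → -6.8625 dBV.

-6.8625 dBV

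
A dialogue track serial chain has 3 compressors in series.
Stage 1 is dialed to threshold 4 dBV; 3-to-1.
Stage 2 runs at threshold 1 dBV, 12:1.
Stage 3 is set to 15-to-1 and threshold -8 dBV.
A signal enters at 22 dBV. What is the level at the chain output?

Stage 1: 18 dB above 4 dBV, reduced 3:1 to 6 dB above → 10 dBV.
Stage 2: overshoot 9 dB → 9/12 = 0.75 dB → 1.75 dBV.
Stage 3: overshoot 9.75 dB → 9.75/15 = 0.65 dB → -7.35 dBV.

-7.35 dBV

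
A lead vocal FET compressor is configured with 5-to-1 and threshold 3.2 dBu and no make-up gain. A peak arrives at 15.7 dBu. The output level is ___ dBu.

5.7 dBu

Overshoot: 15.7 − 3.2 = 12.5 dB.
The 12.5 dB excess becomes 2.5 dB after 5:1 reduction.
Output = 3.2 + 2.5 = 5.7 dBu.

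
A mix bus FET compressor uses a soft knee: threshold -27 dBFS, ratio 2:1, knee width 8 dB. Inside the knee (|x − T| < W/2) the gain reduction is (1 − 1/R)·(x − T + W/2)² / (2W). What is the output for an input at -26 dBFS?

-26.78125 dBFS

x − T + W/2 = -26 − (-27) + 4 = 5.
GR = (1 − 1/2) × 5² / 16 = 0.5 × 25 / 16 = 0.78125 dB.
Output = -26 − 0.78125 = -26.78125 dBFS.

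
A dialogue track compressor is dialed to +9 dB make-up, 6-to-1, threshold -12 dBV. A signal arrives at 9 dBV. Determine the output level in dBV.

0.5 dBV

9 dBV sits 21 dB over threshold.
At 6:1 the overshoot is divided by 6, leaving 3.5 dB above threshold.
That puts the output at -8.5 dBV; make-up adds 9 dB, giving 0.5 dBV.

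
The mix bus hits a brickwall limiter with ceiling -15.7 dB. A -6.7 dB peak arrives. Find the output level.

At ∞:1, everything above -15.7 dB is held at the ceiling.

-15.7 dB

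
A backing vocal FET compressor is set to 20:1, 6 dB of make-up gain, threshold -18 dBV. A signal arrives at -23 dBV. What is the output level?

-23 dBV is 5 dB below the -18 dBV threshold, so no gain reduction is applied.
Make-up gain adds 6 dB: -23 + 6 = -17 dBV.

-17 dBV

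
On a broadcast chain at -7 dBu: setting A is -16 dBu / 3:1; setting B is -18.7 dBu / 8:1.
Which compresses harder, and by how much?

A: GR = 9 − 9/3 = 6 dB.
B: GR = 11.7 − 11.7/8 = 10.2375 dB.
Difference: 4.2375 dB in favour of B.

B, by 4.2375 dB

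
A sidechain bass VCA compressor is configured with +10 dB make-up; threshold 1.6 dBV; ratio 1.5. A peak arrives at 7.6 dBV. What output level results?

The input is 6 dB above the 1.6 dBV threshold.
At 1.5:1 the overshoot is divided by 1.5, leaving 4 dB above threshold.
So the level is 1.6 + 4 = 5.6 dBV; make-up adds 10 dB, giving 15.6 dBV.

15.6 dBV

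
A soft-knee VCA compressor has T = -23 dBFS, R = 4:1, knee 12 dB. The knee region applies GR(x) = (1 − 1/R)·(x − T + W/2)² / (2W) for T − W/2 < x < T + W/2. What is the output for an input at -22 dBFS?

x − T + W/2 = -22 − (-23) + 6 = 7.
GR = (1 − 1/4) × 7² / 24 = 0.75 × 49 / 24 = 1.53125 dB.
Output = -22 − 1.53125 = -23.53125 dBFS.

-23.53125 dBFS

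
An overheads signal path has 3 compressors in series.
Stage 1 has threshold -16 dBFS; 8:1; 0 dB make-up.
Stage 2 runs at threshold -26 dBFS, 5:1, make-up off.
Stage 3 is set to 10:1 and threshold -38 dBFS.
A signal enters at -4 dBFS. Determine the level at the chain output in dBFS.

Stage 1: -4 dBFS is 12 dB over -16 dBFS; at 8:1 that becomes 1.5 dB over, giving -14.5 dBFS.
Stage 2: overshoot 11.5 dB → 11.5/5 = 2.3 dB → -23.7 dBFS.
Stage 3: overshoot 14.3 dB → 14.3/10 = 1.43 dB → -36.57 dBFS.

-36.57 dBFS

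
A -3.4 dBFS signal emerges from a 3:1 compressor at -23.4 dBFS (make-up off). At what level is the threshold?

-33.4 dBFS

Let T be the threshold. Output overshoot = (input overshoot)/R, so -23.4 − T = (-3.4 − T)/3.
3·(-23.4 − T) = -3.4 − T → 2·T = -70.2 − (-3.4) = -66.8.
T = -66.8/2 = -33.4 dBFS.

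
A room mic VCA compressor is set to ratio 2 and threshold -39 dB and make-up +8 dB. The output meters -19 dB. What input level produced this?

Remove make-up: -19 − 8 = -27 dB.
That's 12 dB above the -39 dB threshold.
Before 2:1 compression the overshoot was 12 × 2 = 24 dB, so input = -39 + 24 = -15 dB.

-15 dB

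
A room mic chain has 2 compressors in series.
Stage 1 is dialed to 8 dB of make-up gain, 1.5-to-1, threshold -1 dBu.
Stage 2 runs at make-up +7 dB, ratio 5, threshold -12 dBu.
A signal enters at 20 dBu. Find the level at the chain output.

1.6 dBu

Stage 1: 21 dB above -1 dBu, reduced 1.5:1 to 14 dB above → 13 dBu; +8 dB make-up → 21 dBu.
Stage 2: overshoot 33 dB → 33/5 = 6.6 dB → -5.4 dBu; +7 dB make-up → 1.6 dBu.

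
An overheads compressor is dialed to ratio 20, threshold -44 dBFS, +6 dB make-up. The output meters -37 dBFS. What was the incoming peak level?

Remove make-up: -37 − 6 = -43 dBFS.
That's 1 dB above the -44 dBFS threshold.
Undo the ratio: input overshoot = 1 × 20 = 20 dB, giving input = -24 dBFS.

-24 dBFS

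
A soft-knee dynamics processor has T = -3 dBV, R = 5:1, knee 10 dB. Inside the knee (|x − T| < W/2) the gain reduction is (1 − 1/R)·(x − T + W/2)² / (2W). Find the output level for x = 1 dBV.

-2.24 dBV

x − T + W/2 = 1 − (-3) + 5 = 9.
GR = (1 − 1/5) × 9² / 20 = 0.8 × 81 / 20 = 3.24 dB.
Output = 1 − 3.24 = -2.24 dBV.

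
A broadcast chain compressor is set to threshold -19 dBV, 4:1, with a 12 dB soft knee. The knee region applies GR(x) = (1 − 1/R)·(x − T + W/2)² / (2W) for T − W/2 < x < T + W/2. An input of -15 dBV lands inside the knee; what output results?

x − T + W/2 = -15 − (-19) + 6 = 10.
GR = (1 − 1/4) × 10² / 24 = 0.75 × 100 / 24 = 3.125 dB.
Output = -15 − 3.125 = -18.125 dBV.

-18.125 dBV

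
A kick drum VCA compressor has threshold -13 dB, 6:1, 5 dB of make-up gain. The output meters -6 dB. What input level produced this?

-1 dB

Stripping the +5 dB make-up gives -11 dB at the gain stage.
The compressed level sits -11 − (-13) = 2 dB over threshold.
Before 6:1 compression the overshoot was 2 × 6 = 12 dB, so input = -13 + 12 = -1 dB.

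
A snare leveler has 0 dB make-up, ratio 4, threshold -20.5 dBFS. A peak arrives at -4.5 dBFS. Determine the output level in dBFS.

-16.5 dBFS

-4.5 dBFS sits 16 dB over threshold.
4:1 compression reduces that to 16/4 = 4 dB over.
Output = -20.5 + 4 = -16.5 dBFS.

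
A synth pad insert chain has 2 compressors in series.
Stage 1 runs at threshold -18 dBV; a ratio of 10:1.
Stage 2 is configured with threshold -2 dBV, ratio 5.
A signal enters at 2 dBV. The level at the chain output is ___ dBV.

-16 dBV

Stage 1: overshoot 20 dB → 20/10 = 2 dB → -16 dBV.
Stage 2: below threshold (-16 ≤ -2); passes unchanged; output -16 dBV.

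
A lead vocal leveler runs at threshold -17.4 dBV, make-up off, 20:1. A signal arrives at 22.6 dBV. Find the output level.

-15.4 dBV

The input is 40 dB above the -17.4 dBV threshold.
20:1 compression reduces that to 40/20 = 2 dB over.
Output = -17.4 + 2 = -15.4 dBV.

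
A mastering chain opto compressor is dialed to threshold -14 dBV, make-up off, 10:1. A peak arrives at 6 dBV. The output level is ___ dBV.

-12 dBV

Overshoot: 6 − (-14) = 20 dB.
10:1 compression reduces that to 20/10 = 2 dB over.
So the level is -14 + 2 = -12 dBV.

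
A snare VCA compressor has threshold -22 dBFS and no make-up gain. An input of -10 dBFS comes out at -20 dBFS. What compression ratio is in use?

6:1

Input overshoot = -10 − (-22) = 12 dB; output overshoot = -20 − (-22) = 2 dB.
Ratio = 12 / 2 = 6.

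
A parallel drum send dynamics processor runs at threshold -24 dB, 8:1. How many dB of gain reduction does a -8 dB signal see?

14 dB

The signal is 16 dB above threshold.
At 8:1, output sits 16/8 = 2 dB above threshold.
GR = overshoot in − overshoot out = 16 − 2 = 14 dB.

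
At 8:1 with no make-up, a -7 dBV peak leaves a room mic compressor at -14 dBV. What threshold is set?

-15 dBV

Input is 8 dB above T (since output overshoot × R = input overshoot: (-14 − T)·8 = -7 − T gives T = -15 dBV).
Check: -15 + (-7 − (-15))/8 = -15 + 1 = -14 dBV. ✓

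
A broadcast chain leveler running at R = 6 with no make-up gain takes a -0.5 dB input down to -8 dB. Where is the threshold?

Gain reduction = -0.5 − (-8) = 7.5 dB; output overshoot = GR / (R − 1) = 7.5 / 5 = 1.5 dB.
Threshold = output − output overshoot = -8 − 1.5 = -9.5 dB.

-9.5 dB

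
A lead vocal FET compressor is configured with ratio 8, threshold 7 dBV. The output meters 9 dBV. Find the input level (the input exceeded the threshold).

23 dBV

That's 2 dB above the 7 dBV threshold.
Before 8:1 compression the overshoot was 2 × 8 = 16 dB, so input = 7 + 16 = 23 dBV.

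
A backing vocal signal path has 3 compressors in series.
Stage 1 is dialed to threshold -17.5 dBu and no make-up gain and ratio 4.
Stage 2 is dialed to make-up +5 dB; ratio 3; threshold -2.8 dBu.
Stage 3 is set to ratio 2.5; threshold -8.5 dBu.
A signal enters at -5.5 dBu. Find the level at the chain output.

Stage 1: -5.5 dBu is 12 dB over -17.5 dBu; at 4:1 that becomes 3 dB over, giving -14.5 dBu.
Stage 2: -14.5 dBu ≤ -2.8 dBu, so stage 2 doesn't engage; make-up brings it to -9.5 dBu.
Stage 3: -9.5 dBu ≤ -8.5 dBu, so stage 3 doesn't engage; output -9.5 dBu.

-9.5 dBu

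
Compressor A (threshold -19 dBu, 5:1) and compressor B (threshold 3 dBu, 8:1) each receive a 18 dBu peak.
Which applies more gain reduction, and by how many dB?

A: overshoot 37 dB → output overshoot 7.4 dB → GR 29.6 dB.
B: overshoot 15 dB → output overshoot 1.875 dB → GR 13.125 dB.
A reduces 16.475 dB more.

A, by 16.475 dB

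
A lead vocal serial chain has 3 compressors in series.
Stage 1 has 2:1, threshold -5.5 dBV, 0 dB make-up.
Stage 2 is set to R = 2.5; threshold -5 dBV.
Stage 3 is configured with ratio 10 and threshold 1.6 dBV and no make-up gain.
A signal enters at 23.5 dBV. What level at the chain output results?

0.6 dBV

Stage 1: overshoot 29 dB → 29/2 = 14.5 dB → 9 dBV.
Stage 2: 14 dB above -5 dBV, reduced 2.5:1 to 5.6 dB above → 0.6 dBV.
Stage 3: below threshold (0.6 ≤ 1.6); passes unchanged; output 0.6 dBV.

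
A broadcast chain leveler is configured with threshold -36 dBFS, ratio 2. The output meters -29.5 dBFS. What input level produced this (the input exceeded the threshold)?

That's 6.5 dB above the -36 dBFS threshold.
Input overshoot = R × output overshoot = 13 dB → input = -36 + 13 = -23 dBFS.

-23 dBFS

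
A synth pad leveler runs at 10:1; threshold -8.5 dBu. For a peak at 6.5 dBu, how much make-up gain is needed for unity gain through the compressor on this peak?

The peak compresses to -8.5 + 15/10 = -7 dBu.
To reach 6.5 dBu requires 6.5 − (-7) = 13.5 dB of make-up.

13.5 dB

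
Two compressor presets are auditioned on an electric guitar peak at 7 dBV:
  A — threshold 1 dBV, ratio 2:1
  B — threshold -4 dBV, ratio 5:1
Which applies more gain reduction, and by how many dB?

B, by 5.8 dB

A: 6 dB over, compressed to 3 dB over, so 3 dB of GR.
B: 11 dB over, compressed to 2.2 dB over, so 8.8 dB of GR.
B reduces 5.8 dB more.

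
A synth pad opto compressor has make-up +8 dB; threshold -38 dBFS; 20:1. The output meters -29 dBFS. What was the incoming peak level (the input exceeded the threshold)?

-18 dBFS

Stripping the +8 dB make-up gives -37 dBFS at the gain stage.
The compressed level sits -37 − (-38) = 1 dB over threshold.
Input overshoot = R × output overshoot = 20 dB → input = -38 + 20 = -18 dBFS.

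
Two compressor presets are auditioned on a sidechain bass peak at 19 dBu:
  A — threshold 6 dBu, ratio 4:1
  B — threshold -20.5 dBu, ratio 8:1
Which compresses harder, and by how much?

A: overshoot 13 dB → output overshoot 3.25 dB → GR 9.75 dB.
B: overshoot 39.5 dB → output overshoot 4.9375 dB → GR 34.5625 dB.
Difference: 24.8125 dB in favour of B.

B, by 24.8125 dB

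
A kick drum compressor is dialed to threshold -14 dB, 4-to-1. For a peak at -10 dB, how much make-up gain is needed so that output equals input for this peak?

3 dB

Without make-up, output = threshold + overshoot/4 = -14 + 1 = -13 dB.
Gap to target: 3 dB.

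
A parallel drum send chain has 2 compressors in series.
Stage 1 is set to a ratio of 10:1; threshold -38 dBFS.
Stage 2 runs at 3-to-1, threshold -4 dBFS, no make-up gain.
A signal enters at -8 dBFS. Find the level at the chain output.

-35 dBFS

Stage 1: -8 dBFS is 30 dB over -38 dBFS; at 10:1 that becomes 3 dB over, giving -35 dBFS.
Stage 2: -35 dBFS ≤ -4 dBFS, so stage 2 doesn't engage; output -35 dBFS.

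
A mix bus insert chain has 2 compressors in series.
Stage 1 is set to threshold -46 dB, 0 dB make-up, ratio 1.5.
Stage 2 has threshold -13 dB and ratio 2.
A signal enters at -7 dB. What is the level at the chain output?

-20 dB

Stage 1: overshoot 39 dB → 39/1.5 = 26 dB → -20 dB.
Stage 2: -20 dB is at or below the -13 dB threshold — no compression; output -20 dB.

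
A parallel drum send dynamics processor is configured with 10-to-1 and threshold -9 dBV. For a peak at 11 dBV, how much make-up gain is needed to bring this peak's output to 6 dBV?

Without make-up, output = threshold + overshoot/10 = -9 + 2 = -7 dBV.
Gap to target: 13 dB.

13 dB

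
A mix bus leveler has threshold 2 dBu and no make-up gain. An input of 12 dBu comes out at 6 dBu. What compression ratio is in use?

2.5:1

Input overshoot = 12 − 2 = 10 dB; output overshoot = 6 − 2 = 4 dB.
Ratio = 10 / 4 = 2.5.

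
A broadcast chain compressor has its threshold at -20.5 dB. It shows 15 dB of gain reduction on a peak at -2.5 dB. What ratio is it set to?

Input overshoot = -2.5 − (-20.5) = 18 dB.
Output overshoot = 18 − 15 = 3 dB.
Ratio = input overshoot / output overshoot = 18 / 3 = 6.

6:1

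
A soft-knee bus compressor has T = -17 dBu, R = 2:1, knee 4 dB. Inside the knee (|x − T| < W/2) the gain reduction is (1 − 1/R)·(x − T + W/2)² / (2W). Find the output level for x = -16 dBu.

x − T + W/2 = -16 − (-17) + 2 = 3.
GR = (1 − 1/2) × 3² / 8 = 0.5 × 9 / 8 = 0.5625 dB.
Output = -16 − 0.5625 = -16.5625 dBu.

-16.5625 dBu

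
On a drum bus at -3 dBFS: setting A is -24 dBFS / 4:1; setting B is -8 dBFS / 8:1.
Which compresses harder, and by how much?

A, by 11.375 dB

A: overshoot 21 dB → output overshoot 5.25 dB → GR 15.75 dB.
B: overshoot 5 dB → output overshoot 0.625 dB → GR 4.375 dB.
A reduces 11.375 dB more.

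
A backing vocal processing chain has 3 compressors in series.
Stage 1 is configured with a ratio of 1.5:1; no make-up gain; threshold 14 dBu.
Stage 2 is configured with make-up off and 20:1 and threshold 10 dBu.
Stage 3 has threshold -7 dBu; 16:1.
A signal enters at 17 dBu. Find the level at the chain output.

Stage 1: overshoot 3 dB → 3/1.5 = 2 dB → 16 dBu.
Stage 2: overshoot 6 dB → 6/20 = 0.3 dB → 10.3 dBu.
Stage 3: 10.3 dBu is 17.3 dB over -7 dBu; at 16:1 that becomes 1.08125 dB over, giving -5.91875 dBu.

-5.91875 dBu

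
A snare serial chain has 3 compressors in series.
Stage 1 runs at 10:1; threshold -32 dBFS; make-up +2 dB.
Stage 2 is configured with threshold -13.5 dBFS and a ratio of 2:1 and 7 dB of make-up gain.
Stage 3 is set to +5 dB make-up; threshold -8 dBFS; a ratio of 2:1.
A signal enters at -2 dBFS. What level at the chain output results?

-15 dBFS

Stage 1: overshoot 30 dB → 30/10 = 3 dB → -29 dBFS; +2 dB make-up → -27 dBFS.
Stage 2: -27 dBFS is at or below the -13.5 dBFS threshold — no compression; make-up brings it to -20 dBFS.
Stage 3: -20 dBFS ≤ -8 dBFS, so stage 3 doesn't engage; make-up brings it to -15 dBFS.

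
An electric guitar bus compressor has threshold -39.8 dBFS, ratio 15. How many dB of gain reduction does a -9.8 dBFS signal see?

28 dB

The signal is 30 dB above threshold.
After 15:1 compression the overshoot becomes 30/15 = 2 dB.
Gain reduction = 30 − 2 = 28 dB.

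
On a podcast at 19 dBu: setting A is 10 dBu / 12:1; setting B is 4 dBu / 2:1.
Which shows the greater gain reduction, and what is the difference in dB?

A: GR = 9 − 9/12 = 8.25 dB.
B: GR = 15 − 15/2 = 7.5 dB.
Difference: 0.75 dB in favour of A.

A, by 0.75 dB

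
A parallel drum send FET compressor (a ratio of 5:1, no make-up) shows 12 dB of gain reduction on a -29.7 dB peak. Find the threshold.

-44.7 dB

Let T be the threshold. Output overshoot = (input overshoot)/R, so -41.7 − T = (-29.7 − T)/5.
5·(-41.7 − T) = -29.7 − T → 4·T = -208.5 − (-29.7) = -178.8.
T = -178.8/4 = -44.7 dB.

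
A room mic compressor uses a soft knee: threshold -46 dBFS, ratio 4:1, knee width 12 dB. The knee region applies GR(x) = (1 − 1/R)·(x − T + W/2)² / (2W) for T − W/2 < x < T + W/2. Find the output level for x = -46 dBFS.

-47.125 dBFS

x − T + W/2 = -46 − (-46) + 6 = 6.
GR = (1 − 1/4) × 6² / 24 = 0.75 × 36 / 24 = 1.125 dB.
Output = -46 − 1.125 = -47.125 dBFS.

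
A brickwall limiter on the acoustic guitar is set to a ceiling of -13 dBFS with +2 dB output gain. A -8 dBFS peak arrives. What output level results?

-11 dBFS

A brickwall limiter is an ∞:1 compressor: any input above the ceiling is clamped to -13 dBFS.
Output gain then adds 2 dB: -13 + 2 = -11 dBFS.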